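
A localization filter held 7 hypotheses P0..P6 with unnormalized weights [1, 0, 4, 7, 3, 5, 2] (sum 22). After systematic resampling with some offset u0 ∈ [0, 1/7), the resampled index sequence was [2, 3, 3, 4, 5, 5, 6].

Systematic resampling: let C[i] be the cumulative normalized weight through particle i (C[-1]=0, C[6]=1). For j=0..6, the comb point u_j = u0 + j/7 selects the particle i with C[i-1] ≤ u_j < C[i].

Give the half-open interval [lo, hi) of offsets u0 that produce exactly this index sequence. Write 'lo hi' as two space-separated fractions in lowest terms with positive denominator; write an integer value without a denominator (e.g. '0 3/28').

9/77 1/7

C = [1/22, 1/22, 5/22, 6/11, 15/22, 10/11, 1]
j=0 picked index 2: u0 ∈ [1/22, 5/22)
j=1 picked index 3: u0 ∈ [13/154, 31/77)
j=2 picked index 3: u0 ∈ [-9/154, 20/77)
j=3 picked index 4: u0 ∈ [9/77, 39/154)
j=4 picked index 5: u0 ∈ [17/154, 26/77)
j=5 picked index 5: u0 ∈ [-5/154, 15/77)
j=6 picked index 6: u0 ∈ [4/77, 1/7)
intersection: [9/77, 1/7)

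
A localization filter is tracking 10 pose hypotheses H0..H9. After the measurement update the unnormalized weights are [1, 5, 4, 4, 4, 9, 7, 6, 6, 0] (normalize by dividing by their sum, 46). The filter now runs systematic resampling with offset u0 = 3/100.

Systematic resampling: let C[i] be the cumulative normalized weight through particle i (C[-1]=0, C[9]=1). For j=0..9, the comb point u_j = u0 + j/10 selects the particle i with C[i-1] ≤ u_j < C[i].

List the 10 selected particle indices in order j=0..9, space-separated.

C = [1/46, 3/23, 5/23, 7/23, 9/23, 27/46, 17/23, 20/23, 1, 1]
j=0: u_0=3/100 ∈ [1/46, 3/23) → index 1
j=1: u_1=13/100 ∈ [1/46, 3/23) → index 1
j=2: u_2=23/100 ∈ [5/23, 7/23) → index 3
j=3: u_3=33/100 ∈ [7/23, 9/23) → index 4
j=4: u_4=43/100 ∈ [9/23, 27/46) → index 5
j=5: u_5=53/100 ∈ [9/23, 27/46) → index 5
j=6: u_6=63/100 ∈ [27/46, 17/23) → index 6
j=7: u_7=73/100 ∈ [27/46, 17/23) → index 6
j=8: u_8=83/100 ∈ [17/23, 20/23) → index 7
j=9: u_9=93/100 ∈ [20/23, 1) → index 8

1 1 3 4 5 5 6 6 7 8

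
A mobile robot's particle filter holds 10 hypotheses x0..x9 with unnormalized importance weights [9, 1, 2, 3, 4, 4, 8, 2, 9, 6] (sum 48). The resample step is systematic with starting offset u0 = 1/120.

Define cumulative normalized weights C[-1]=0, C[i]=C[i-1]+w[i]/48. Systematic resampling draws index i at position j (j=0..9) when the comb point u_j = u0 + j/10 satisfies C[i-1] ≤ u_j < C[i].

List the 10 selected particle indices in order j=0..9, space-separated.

C = [3/16, 5/24, 1/4, 5/16, 19/48, 23/48, 31/48, 11/16, 7/8, 1]
j=0: u_0=1/120 ∈ [0, 3/16) → index 0
j=1: u_1=13/120 ∈ [0, 3/16) → index 0
j=2: u_2=5/24 ∈ [5/24, 1/4) → index 2
j=3: u_3=37/120 ∈ [1/4, 5/16) → index 3
j=4: u_4=49/120 ∈ [19/48, 23/48) → index 5
j=5: u_5=61/120 ∈ [23/48, 31/48) → index 6
j=6: u_6=73/120 ∈ [23/48, 31/48) → index 6
j=7: u_7=17/24 ∈ [11/16, 7/8) → index 8
j=8: u_8=97/120 ∈ [11/16, 7/8) → index 8
j=9: u_9=109/120 ∈ [7/8, 1) → index 9

0 0 2 3 5 6 6 8 8 9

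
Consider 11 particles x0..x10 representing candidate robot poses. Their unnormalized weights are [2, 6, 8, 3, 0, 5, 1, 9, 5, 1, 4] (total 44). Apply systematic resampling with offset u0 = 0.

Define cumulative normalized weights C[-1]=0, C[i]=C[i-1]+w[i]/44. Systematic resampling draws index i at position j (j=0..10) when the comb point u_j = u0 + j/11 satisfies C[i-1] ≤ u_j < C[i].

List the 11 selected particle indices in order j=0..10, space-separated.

C = [1/22, 2/11, 4/11, 19/44, 19/44, 6/11, 25/44, 17/22, 39/44, 10/11, 1]
j=0: u_0=0 ∈ [0, 1/22) → index 0
j=1: u_1=1/11 ∈ [1/22, 2/11) → index 1
j=2: u_2=2/11 ∈ [2/11, 4/11) → index 2
j=3: u_3=3/11 ∈ [2/11, 4/11) → index 2
j=4: u_4=4/11 ∈ [4/11, 19/44) → index 3
j=5: u_5=5/11 ∈ [19/44, 6/11) → index 5
j=6: u_6=6/11 ∈ [6/11, 25/44) → index 6
j=7: u_7=7/11 ∈ [25/44, 17/22) → index 7
j=8: u_8=8/11 ∈ [25/44, 17/22) → index 7
j=9: u_9=9/11 ∈ [17/22, 39/44) → index 8
j=10: u_10=10/11 ∈ [10/11, 1) → index 10

0 1 2 2 3 5 6 7 7 8 10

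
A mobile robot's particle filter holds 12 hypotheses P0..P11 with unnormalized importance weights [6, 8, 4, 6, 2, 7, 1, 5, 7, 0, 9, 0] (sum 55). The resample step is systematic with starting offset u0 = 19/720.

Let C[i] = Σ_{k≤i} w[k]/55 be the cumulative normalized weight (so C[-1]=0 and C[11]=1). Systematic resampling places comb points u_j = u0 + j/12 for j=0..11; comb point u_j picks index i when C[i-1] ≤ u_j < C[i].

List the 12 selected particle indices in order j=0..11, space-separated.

C = [6/55, 14/55, 18/55, 24/55, 26/55, 3/5, 34/55, 39/55, 46/55, 46/55, 1, 1]
j=0: u_0=19/720 ∈ [0, 6/55) → index 0
j=1: u_1=79/720 ∈ [6/55, 14/55) → index 1
j=2: u_2=139/720 ∈ [6/55, 14/55) → index 1
j=3: u_3=199/720 ∈ [14/55, 18/55) → index 2
j=4: u_4=259/720 ∈ [18/55, 24/55) → index 3
j=5: u_5=319/720 ∈ [24/55, 26/55) → index 4
j=6: u_6=379/720 ∈ [26/55, 3/5) → index 5
j=7: u_7=439/720 ∈ [3/5, 34/55) → index 6
j=8: u_8=499/720 ∈ [34/55, 39/55) → index 7
j=9: u_9=559/720 ∈ [39/55, 46/55) → index 8
j=10: u_10=619/720 ∈ [46/55, 1) → index 10
j=11: u_11=679/720 ∈ [46/55, 1) → index 10

0 1 1 2 3 4 5 6 7 8 10 10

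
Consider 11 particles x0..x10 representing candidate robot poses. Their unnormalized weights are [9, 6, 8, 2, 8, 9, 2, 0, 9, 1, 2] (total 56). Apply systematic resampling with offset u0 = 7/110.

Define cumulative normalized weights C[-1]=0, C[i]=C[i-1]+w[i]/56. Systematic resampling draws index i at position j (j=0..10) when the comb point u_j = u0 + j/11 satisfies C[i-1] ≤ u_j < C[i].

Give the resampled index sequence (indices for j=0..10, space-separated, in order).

0 0 1 2 3 4 5 5 8 8 10

C = [9/56, 15/56, 23/56, 25/56, 33/56, 3/4, 11/14, 11/14, 53/56, 27/28, 1]
j=0: u_0=7/110 ∈ [0, 9/56) → index 0
j=1: u_1=17/110 ∈ [0, 9/56) → index 0
j=2: u_2=27/110 ∈ [9/56, 15/56) → index 1
j=3: u_3=37/110 ∈ [15/56, 23/56) → index 2
j=4: u_4=47/110 ∈ [23/56, 25/56) → index 3
j=5: u_5=57/110 ∈ [25/56, 33/56) → index 4
j=6: u_6=67/110 ∈ [33/56, 3/4) → index 5
j=7: u_7=7/10 ∈ [33/56, 3/4) → index 5
j=8: u_8=87/110 ∈ [11/14, 53/56) → index 8
j=9: u_9=97/110 ∈ [11/14, 53/56) → index 8
j=10: u_10=107/110 ∈ [27/28, 1) → index 10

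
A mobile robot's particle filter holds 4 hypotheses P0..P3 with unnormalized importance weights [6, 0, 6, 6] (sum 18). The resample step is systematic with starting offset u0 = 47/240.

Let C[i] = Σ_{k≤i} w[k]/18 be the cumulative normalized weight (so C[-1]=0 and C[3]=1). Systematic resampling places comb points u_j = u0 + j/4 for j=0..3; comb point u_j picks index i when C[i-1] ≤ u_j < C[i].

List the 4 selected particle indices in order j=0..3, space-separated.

0 2 3 3

C = [1/3, 1/3, 2/3, 1]
j=0: u_0=47/240 ∈ [0, 1/3) → index 0
j=1: u_1=107/240 ∈ [1/3, 2/3) → index 2
j=2: u_2=167/240 ∈ [2/3, 1) → index 3
j=3: u_3=227/240 ∈ [2/3, 1) → index 3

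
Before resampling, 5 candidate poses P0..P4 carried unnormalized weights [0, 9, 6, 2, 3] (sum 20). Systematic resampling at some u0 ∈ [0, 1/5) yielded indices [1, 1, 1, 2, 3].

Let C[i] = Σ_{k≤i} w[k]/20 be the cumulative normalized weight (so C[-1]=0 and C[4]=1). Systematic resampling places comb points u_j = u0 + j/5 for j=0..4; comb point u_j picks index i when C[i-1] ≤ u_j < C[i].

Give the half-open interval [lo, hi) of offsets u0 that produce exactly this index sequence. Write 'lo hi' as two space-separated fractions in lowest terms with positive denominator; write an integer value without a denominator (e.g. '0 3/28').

0 1/20

C = [0, 9/20, 3/4, 17/20, 1]
j=0 picked index 1: u0 ∈ [0, 9/20)
j=1 picked index 1: u0 ∈ [-1/5, 1/4)
j=2 picked index 1: u0 ∈ [-2/5, 1/20)
j=3 picked index 2: u0 ∈ [-3/20, 3/20)
j=4 picked index 3: u0 ∈ [-1/20, 1/20)
intersection: [0, 1/20)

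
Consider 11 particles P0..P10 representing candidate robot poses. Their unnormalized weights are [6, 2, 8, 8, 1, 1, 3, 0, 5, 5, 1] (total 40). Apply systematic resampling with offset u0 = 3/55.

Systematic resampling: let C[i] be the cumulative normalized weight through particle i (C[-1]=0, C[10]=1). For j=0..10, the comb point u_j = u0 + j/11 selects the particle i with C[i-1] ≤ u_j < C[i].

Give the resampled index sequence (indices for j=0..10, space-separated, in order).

0 0 2 2 3 3 4 6 8 9 9

C = [3/20, 1/5, 2/5, 3/5, 5/8, 13/20, 29/40, 29/40, 17/20, 39/40, 1]
j=0: u_0=3/55 ∈ [0, 3/20) → index 0
j=1: u_1=8/55 ∈ [0, 3/20) → index 0
j=2: u_2=13/55 ∈ [1/5, 2/5) → index 2
j=3: u_3=18/55 ∈ [1/5, 2/5) → index 2
j=4: u_4=23/55 ∈ [2/5, 3/5) → index 3
j=5: u_5=28/55 ∈ [2/5, 3/5) → index 3
j=6: u_6=3/5 ∈ [3/5, 5/8) → index 4
j=7: u_7=38/55 ∈ [13/20, 29/40) → index 6
j=8: u_8=43/55 ∈ [29/40, 17/20) → index 8
j=9: u_9=48/55 ∈ [17/20, 39/40) → index 9
j=10: u_10=53/55 ∈ [17/20, 39/40) → index 9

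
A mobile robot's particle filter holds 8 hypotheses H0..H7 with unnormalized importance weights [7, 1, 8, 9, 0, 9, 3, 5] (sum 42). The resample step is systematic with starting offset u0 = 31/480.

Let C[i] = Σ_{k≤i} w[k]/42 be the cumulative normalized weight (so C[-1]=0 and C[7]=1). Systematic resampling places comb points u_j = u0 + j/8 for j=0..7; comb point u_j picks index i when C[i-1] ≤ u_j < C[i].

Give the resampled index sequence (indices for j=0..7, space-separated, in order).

0 1 2 3 3 5 6 7

C = [1/6, 4/21, 8/21, 25/42, 25/42, 17/21, 37/42, 1]
j=0: u_0=31/480 ∈ [0, 1/6) → index 0
j=1: u_1=91/480 ∈ [1/6, 4/21) → index 1
j=2: u_2=151/480 ∈ [4/21, 8/21) → index 2
j=3: u_3=211/480 ∈ [8/21, 25/42) → index 3
j=4: u_4=271/480 ∈ [8/21, 25/42) → index 3
j=5: u_5=331/480 ∈ [25/42, 17/21) → index 5
j=6: u_6=391/480 ∈ [17/21, 37/42) → index 6
j=7: u_7=451/480 ∈ [37/42, 1) → index 7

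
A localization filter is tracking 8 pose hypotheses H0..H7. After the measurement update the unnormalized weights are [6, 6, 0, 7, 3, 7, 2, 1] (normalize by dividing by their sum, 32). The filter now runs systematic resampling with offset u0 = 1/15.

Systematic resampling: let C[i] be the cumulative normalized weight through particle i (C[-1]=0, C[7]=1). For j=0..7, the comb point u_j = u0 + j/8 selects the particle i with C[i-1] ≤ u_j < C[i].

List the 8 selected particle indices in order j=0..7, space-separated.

C = [3/16, 3/8, 3/8, 19/32, 11/16, 29/32, 31/32, 1]
j=0: u_0=1/15 ∈ [0, 3/16) → index 0
j=1: u_1=23/120 ∈ [3/16, 3/8) → index 1
j=2: u_2=19/60 ∈ [3/16, 3/8) → index 1
j=3: u_3=53/120 ∈ [3/8, 19/32) → index 3
j=4: u_4=17/30 ∈ [3/8, 19/32) → index 3
j=5: u_5=83/120 ∈ [11/16, 29/32) → index 5
j=6: u_6=49/60 ∈ [11/16, 29/32) → index 5
j=7: u_7=113/120 ∈ [29/32, 31/32) → index 6

0 1 1 3 3 5 5 6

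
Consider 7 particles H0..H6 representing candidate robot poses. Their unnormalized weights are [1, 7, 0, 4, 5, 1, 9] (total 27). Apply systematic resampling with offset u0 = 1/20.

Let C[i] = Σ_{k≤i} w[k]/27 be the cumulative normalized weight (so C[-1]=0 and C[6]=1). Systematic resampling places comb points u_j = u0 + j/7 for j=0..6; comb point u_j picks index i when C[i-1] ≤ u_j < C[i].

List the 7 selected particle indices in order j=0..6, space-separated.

1 1 3 4 4 6 6

C = [1/27, 8/27, 8/27, 4/9, 17/27, 2/3, 1]
j=0: u_0=1/20 ∈ [1/27, 8/27) → index 1
j=1: u_1=27/140 ∈ [1/27, 8/27) → index 1
j=2: u_2=47/140 ∈ [8/27, 4/9) → index 3
j=3: u_3=67/140 ∈ [4/9, 17/27) → index 4
j=4: u_4=87/140 ∈ [4/9, 17/27) → index 4
j=5: u_5=107/140 ∈ [2/3, 1) → index 6
j=6: u_6=127/140 ∈ [2/3, 1) → index 6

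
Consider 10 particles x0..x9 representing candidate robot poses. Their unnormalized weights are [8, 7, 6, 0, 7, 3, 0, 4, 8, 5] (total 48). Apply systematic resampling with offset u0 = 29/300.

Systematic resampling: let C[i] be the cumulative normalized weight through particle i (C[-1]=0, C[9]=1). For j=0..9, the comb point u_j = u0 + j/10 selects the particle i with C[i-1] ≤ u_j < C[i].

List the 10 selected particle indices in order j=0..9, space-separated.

C = [1/6, 5/16, 7/16, 7/16, 7/12, 31/48, 31/48, 35/48, 43/48, 1]
j=0: u_0=29/300 ∈ [0, 1/6) → index 0
j=1: u_1=59/300 ∈ [1/6, 5/16) → index 1
j=2: u_2=89/300 ∈ [1/6, 5/16) → index 1
j=3: u_3=119/300 ∈ [5/16, 7/16) → index 2
j=4: u_4=149/300 ∈ [7/16, 7/12) → index 4
j=5: u_5=179/300 ∈ [7/12, 31/48) → index 5
j=6: u_6=209/300 ∈ [31/48, 35/48) → index 7
j=7: u_7=239/300 ∈ [35/48, 43/48) → index 8
j=8: u_8=269/300 ∈ [43/48, 1) → index 9
j=9: u_9=299/300 ∈ [43/48, 1) → index 9

0 1 1 2 4 5 7 8 9 9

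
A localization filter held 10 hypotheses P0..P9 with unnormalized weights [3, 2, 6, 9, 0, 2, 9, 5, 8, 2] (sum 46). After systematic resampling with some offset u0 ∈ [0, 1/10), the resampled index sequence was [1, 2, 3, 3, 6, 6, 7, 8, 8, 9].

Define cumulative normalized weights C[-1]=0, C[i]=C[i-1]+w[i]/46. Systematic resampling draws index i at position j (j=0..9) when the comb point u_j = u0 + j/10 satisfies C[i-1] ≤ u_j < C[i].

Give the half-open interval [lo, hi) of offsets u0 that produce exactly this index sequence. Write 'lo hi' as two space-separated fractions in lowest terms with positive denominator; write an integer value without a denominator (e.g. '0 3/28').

C = [3/46, 5/46, 11/46, 10/23, 10/23, 11/23, 31/46, 18/23, 22/23, 1]
j=0 picked index 1: u0 ∈ [3/46, 5/46)
j=1 picked index 2: u0 ∈ [1/115, 16/115)
j=2 picked index 3: u0 ∈ [9/230, 27/115)
j=3 picked index 3: u0 ∈ [-7/115, 31/230)
j=4 picked index 6: u0 ∈ [9/115, 63/230)
j=5 picked index 6: u0 ∈ [-1/46, 4/23)
j=6 picked index 7: u0 ∈ [17/230, 21/115)
j=7 picked index 8: u0 ∈ [19/230, 59/230)
j=8 picked index 8: u0 ∈ [-2/115, 18/115)
j=9 picked index 9: u0 ∈ [13/230, 1/10)
intersection: [19/230, 1/10)

19/230 1/10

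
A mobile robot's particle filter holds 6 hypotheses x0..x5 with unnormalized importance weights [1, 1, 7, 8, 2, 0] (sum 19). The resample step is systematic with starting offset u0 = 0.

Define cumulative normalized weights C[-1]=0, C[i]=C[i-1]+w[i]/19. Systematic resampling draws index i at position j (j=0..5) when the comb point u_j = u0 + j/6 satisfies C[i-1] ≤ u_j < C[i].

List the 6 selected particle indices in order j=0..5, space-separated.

0 2 2 3 3 3

C = [1/19, 2/19, 9/19, 17/19, 1, 1]
j=0: u_0=0 ∈ [0, 1/19) → index 0
j=1: u_1=1/6 ∈ [2/19, 9/19) → index 2
j=2: u_2=1/3 ∈ [2/19, 9/19) → index 2
j=3: u_3=1/2 ∈ [9/19, 17/19) → index 3
j=4: u_4=2/3 ∈ [9/19, 17/19) → index 3
j=5: u_5=5/6 ∈ [9/19, 17/19) → index 3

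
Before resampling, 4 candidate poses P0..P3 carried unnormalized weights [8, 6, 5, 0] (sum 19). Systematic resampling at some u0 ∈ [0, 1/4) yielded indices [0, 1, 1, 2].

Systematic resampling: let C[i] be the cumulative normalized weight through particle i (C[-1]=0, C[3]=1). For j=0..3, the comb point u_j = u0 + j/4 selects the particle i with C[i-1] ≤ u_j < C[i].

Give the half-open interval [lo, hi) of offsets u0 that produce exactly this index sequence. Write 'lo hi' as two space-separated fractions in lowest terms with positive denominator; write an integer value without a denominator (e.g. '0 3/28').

13/76 9/38

C = [8/19, 14/19, 1, 1]
j=0 picked index 0: u0 ∈ [0, 8/19)
j=1 picked index 1: u0 ∈ [13/76, 37/76)
j=2 picked index 1: u0 ∈ [-3/38, 9/38)
j=3 picked index 2: u0 ∈ [-1/76, 1/4)
intersection: [13/76, 9/38)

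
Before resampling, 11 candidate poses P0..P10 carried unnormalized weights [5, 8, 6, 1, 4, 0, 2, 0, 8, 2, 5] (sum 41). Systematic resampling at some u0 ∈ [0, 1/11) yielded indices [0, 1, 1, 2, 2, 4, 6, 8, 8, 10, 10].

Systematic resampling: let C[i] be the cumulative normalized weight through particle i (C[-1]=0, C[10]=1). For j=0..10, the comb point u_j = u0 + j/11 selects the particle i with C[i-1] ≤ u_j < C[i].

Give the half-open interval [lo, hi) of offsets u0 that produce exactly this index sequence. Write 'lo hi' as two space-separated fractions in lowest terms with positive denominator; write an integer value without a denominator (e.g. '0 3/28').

27/451 40/451

C = [5/41, 13/41, 19/41, 20/41, 24/41, 24/41, 26/41, 26/41, 34/41, 36/41, 1]
j=0 picked index 0: u0 ∈ [0, 5/41)
j=1 picked index 1: u0 ∈ [14/451, 102/451)
j=2 picked index 1: u0 ∈ [-27/451, 61/451)
j=3 picked index 2: u0 ∈ [20/451, 86/451)
j=4 picked index 2: u0 ∈ [-21/451, 45/451)
j=5 picked index 4: u0 ∈ [15/451, 59/451)
j=6 picked index 6: u0 ∈ [18/451, 40/451)
j=7 picked index 8: u0 ∈ [-1/451, 87/451)
j=8 picked index 8: u0 ∈ [-42/451, 46/451)
j=9 picked index 10: u0 ∈ [27/451, 2/11)
j=10 picked index 10: u0 ∈ [-14/451, 1/11)
intersection: [27/451, 40/451)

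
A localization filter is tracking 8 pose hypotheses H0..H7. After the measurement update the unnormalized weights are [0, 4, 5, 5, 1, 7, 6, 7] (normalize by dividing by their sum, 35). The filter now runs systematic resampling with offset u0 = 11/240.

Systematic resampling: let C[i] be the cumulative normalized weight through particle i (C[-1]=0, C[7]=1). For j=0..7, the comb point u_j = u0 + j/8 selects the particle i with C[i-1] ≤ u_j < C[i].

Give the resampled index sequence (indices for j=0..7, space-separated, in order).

1 2 3 4 5 6 6 7

C = [0, 4/35, 9/35, 2/5, 3/7, 22/35, 4/5, 1]
j=0: u_0=11/240 ∈ [0, 4/35) → index 1
j=1: u_1=41/240 ∈ [4/35, 9/35) → index 2
j=2: u_2=71/240 ∈ [9/35, 2/5) → index 3
j=3: u_3=101/240 ∈ [2/5, 3/7) → index 4
j=4: u_4=131/240 ∈ [3/7, 22/35) → index 5
j=5: u_5=161/240 ∈ [22/35, 4/5) → index 6
j=6: u_6=191/240 ∈ [22/35, 4/5) → index 6
j=7: u_7=221/240 ∈ [4/5, 1) → index 7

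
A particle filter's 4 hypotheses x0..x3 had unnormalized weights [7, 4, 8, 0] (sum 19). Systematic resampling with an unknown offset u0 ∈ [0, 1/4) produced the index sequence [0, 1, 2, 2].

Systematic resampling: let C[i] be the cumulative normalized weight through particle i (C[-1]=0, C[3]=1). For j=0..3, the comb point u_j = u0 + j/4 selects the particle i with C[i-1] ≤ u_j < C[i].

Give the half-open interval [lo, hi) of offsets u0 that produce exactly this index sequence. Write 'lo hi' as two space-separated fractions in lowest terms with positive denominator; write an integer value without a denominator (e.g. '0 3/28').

9/76 1/4

C = [7/19, 11/19, 1, 1]
j=0 picked index 0: u0 ∈ [0, 7/19)
j=1 picked index 1: u0 ∈ [9/76, 25/76)
j=2 picked index 2: u0 ∈ [3/38, 1/2)
j=3 picked index 2: u0 ∈ [-13/76, 1/4)
intersection: [9/76, 1/4)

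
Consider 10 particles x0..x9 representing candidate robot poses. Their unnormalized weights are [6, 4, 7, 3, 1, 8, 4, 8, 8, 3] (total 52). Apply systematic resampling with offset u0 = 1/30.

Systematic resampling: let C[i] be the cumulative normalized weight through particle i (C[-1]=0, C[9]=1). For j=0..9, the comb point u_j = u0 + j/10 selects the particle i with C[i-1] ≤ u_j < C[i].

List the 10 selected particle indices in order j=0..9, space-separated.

C = [3/26, 5/26, 17/52, 5/13, 21/52, 29/52, 33/52, 41/52, 49/52, 1]
j=0: u_0=1/30 ∈ [0, 3/26) → index 0
j=1: u_1=2/15 ∈ [3/26, 5/26) → index 1
j=2: u_2=7/30 ∈ [5/26, 17/52) → index 2
j=3: u_3=1/3 ∈ [17/52, 5/13) → index 3
j=4: u_4=13/30 ∈ [21/52, 29/52) → index 5
j=5: u_5=8/15 ∈ [21/52, 29/52) → index 5
j=6: u_6=19/30 ∈ [29/52, 33/52) → index 6
j=7: u_7=11/15 ∈ [33/52, 41/52) → index 7
j=8: u_8=5/6 ∈ [41/52, 49/52) → index 8
j=9: u_9=14/15 ∈ [41/52, 49/52) → index 8

0 1 2 3 5 5 6 7 8 8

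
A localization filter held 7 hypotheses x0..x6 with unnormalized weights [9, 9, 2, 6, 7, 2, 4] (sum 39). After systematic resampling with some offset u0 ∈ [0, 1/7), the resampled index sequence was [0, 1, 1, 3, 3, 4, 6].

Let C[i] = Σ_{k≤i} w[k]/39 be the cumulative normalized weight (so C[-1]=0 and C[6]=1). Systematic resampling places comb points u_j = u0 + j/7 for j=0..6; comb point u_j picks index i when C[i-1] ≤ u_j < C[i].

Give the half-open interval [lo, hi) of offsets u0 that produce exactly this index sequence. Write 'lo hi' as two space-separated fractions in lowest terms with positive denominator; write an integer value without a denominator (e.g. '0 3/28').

8/91 2/21

C = [3/13, 6/13, 20/39, 2/3, 11/13, 35/39, 1]
j=0 picked index 0: u0 ∈ [0, 3/13)
j=1 picked index 1: u0 ∈ [8/91, 29/91)
j=2 picked index 1: u0 ∈ [-5/91, 16/91)
j=3 picked index 3: u0 ∈ [23/273, 5/21)
j=4 picked index 3: u0 ∈ [-16/273, 2/21)
j=5 picked index 4: u0 ∈ [-1/21, 12/91)
j=6 picked index 6: u0 ∈ [11/273, 1/7)
intersection: [8/91, 2/21)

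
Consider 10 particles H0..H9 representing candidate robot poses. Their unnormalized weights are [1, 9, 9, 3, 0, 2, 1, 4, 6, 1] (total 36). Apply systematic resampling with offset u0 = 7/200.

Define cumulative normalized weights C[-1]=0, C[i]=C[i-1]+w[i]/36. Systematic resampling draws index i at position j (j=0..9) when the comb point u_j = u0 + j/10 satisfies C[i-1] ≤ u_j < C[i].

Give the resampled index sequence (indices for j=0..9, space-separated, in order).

C = [1/36, 5/18, 19/36, 11/18, 11/18, 2/3, 25/36, 29/36, 35/36, 1]
j=0: u_0=7/200 ∈ [1/36, 5/18) → index 1
j=1: u_1=27/200 ∈ [1/36, 5/18) → index 1
j=2: u_2=47/200 ∈ [1/36, 5/18) → index 1
j=3: u_3=67/200 ∈ [5/18, 19/36) → index 2
j=4: u_4=87/200 ∈ [5/18, 19/36) → index 2
j=5: u_5=107/200 ∈ [19/36, 11/18) → index 3
j=6: u_6=127/200 ∈ [11/18, 2/3) → index 5
j=7: u_7=147/200 ∈ [25/36, 29/36) → index 7
j=8: u_8=167/200 ∈ [29/36, 35/36) → index 8
j=9: u_9=187/200 ∈ [29/36, 35/36) → index 8

1 1 1 2 2 3 5 7 8 8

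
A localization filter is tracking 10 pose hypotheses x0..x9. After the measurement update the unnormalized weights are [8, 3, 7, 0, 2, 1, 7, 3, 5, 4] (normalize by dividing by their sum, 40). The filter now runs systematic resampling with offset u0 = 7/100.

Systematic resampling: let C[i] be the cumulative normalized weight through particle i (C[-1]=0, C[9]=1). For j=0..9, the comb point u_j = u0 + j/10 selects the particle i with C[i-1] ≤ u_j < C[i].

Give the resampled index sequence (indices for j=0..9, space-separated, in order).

C = [1/5, 11/40, 9/20, 9/20, 1/2, 21/40, 7/10, 31/40, 9/10, 1]
j=0: u_0=7/100 ∈ [0, 1/5) → index 0
j=1: u_1=17/100 ∈ [0, 1/5) → index 0
j=2: u_2=27/100 ∈ [1/5, 11/40) → index 1
j=3: u_3=37/100 ∈ [11/40, 9/20) → index 2
j=4: u_4=47/100 ∈ [9/20, 1/2) → index 4
j=5: u_5=57/100 ∈ [21/40, 7/10) → index 6
j=6: u_6=67/100 ∈ [21/40, 7/10) → index 6
j=7: u_7=77/100 ∈ [7/10, 31/40) → index 7
j=8: u_8=87/100 ∈ [31/40, 9/10) → index 8
j=9: u_9=97/100 ∈ [9/10, 1) → index 9

0 0 1 2 4 6 6 7 8 9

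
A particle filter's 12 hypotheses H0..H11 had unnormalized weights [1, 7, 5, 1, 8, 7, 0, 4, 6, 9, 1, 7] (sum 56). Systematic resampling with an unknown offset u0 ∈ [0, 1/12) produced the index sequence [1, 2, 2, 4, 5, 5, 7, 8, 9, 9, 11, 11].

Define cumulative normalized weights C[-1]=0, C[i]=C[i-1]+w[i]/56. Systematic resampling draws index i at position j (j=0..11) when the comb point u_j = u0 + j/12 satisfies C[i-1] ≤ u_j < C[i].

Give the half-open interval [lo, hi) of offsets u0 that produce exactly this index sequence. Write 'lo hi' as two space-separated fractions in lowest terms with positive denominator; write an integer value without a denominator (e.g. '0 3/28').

5/84 11/168

C = [1/56, 1/7, 13/56, 1/4, 11/28, 29/56, 29/56, 33/56, 39/56, 6/7, 7/8, 1]
j=0 picked index 1: u0 ∈ [1/56, 1/7)
j=1 picked index 2: u0 ∈ [5/84, 25/168)
j=2 picked index 2: u0 ∈ [-1/42, 11/168)
j=3 picked index 4: u0 ∈ [0, 1/7)
j=4 picked index 5: u0 ∈ [5/84, 31/168)
j=5 picked index 5: u0 ∈ [-1/42, 17/168)
j=6 picked index 7: u0 ∈ [1/56, 5/56)
j=7 picked index 8: u0 ∈ [1/168, 19/168)
j=8 picked index 9: u0 ∈ [5/168, 4/21)
j=9 picked index 9: u0 ∈ [-3/56, 3/28)
j=10 picked index 11: u0 ∈ [1/24, 1/6)
j=11 picked index 11: u0 ∈ [-1/24, 1/12)
intersection: [5/84, 11/168)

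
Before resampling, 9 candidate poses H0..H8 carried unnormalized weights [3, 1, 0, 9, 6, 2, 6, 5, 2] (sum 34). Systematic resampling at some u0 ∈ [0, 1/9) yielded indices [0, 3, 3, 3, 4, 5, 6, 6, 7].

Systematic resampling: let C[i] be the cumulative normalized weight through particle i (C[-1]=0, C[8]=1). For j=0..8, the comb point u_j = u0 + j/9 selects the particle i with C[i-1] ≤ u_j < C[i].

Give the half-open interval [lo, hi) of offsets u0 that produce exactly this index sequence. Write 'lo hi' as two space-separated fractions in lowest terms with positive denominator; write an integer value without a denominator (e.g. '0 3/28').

1/153 5/306

C = [3/34, 2/17, 2/17, 13/34, 19/34, 21/34, 27/34, 16/17, 1]
j=0 picked index 0: u0 ∈ [0, 3/34)
j=1 picked index 3: u0 ∈ [1/153, 83/306)
j=2 picked index 3: u0 ∈ [-16/153, 49/306)
j=3 picked index 3: u0 ∈ [-11/51, 5/102)
j=4 picked index 4: u0 ∈ [-19/306, 35/306)
j=5 picked index 5: u0 ∈ [1/306, 19/306)
j=6 picked index 6: u0 ∈ [-5/102, 13/102)
j=7 picked index 6: u0 ∈ [-49/306, 5/306)
j=8 picked index 7: u0 ∈ [-29/306, 8/153)
intersection: [1/153, 5/306)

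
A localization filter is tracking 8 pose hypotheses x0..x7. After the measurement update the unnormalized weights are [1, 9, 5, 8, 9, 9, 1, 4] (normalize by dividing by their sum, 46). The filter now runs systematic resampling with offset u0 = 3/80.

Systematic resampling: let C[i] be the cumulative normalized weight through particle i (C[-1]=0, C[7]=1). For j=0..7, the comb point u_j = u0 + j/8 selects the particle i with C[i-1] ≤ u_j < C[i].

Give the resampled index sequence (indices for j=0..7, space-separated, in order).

1 1 2 3 4 4 5 6

C = [1/46, 5/23, 15/46, 1/2, 16/23, 41/46, 21/23, 1]
j=0: u_0=3/80 ∈ [1/46, 5/23) → index 1
j=1: u_1=13/80 ∈ [1/46, 5/23) → index 1
j=2: u_2=23/80 ∈ [5/23, 15/46) → index 2
j=3: u_3=33/80 ∈ [15/46, 1/2) → index 3
j=4: u_4=43/80 ∈ [1/2, 16/23) → index 4
j=5: u_5=53/80 ∈ [1/2, 16/23) → index 4
j=6: u_6=63/80 ∈ [16/23, 41/46) → index 5
j=7: u_7=73/80 ∈ [41/46, 21/23) → index 6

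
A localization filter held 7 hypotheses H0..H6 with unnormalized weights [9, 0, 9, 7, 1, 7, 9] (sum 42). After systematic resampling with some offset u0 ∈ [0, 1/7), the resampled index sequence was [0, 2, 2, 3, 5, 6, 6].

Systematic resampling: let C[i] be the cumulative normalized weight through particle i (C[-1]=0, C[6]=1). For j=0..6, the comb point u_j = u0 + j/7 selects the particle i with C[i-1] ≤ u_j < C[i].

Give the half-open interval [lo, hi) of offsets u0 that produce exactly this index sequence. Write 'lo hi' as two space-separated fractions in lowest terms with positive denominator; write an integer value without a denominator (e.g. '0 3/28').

C = [3/14, 3/14, 3/7, 25/42, 13/21, 11/14, 1]
j=0 picked index 0: u0 ∈ [0, 3/14)
j=1 picked index 2: u0 ∈ [1/14, 2/7)
j=2 picked index 2: u0 ∈ [-1/14, 1/7)
j=3 picked index 3: u0 ∈ [0, 1/6)
j=4 picked index 5: u0 ∈ [1/21, 3/14)
j=5 picked index 6: u0 ∈ [1/14, 2/7)
j=6 picked index 6: u0 ∈ [-1/14, 1/7)
intersection: [1/14, 1/7)

1/14 1/7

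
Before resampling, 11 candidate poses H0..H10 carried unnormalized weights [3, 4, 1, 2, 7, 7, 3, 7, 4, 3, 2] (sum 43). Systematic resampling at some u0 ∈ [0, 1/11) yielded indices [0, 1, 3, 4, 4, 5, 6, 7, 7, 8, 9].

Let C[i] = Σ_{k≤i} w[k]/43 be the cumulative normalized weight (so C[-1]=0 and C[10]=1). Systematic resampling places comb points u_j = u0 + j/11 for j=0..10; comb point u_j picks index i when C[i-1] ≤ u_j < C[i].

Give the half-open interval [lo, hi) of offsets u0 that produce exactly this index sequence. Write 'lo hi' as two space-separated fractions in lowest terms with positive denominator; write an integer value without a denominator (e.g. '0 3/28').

6/473 15/473

C = [3/43, 7/43, 8/43, 10/43, 17/43, 24/43, 27/43, 34/43, 38/43, 41/43, 1]
j=0 picked index 0: u0 ∈ [0, 3/43)
j=1 picked index 1: u0 ∈ [-10/473, 34/473)
j=2 picked index 3: u0 ∈ [2/473, 24/473)
j=3 picked index 4: u0 ∈ [-19/473, 58/473)
j=4 picked index 4: u0 ∈ [-62/473, 15/473)
j=5 picked index 5: u0 ∈ [-28/473, 49/473)
j=6 picked index 6: u0 ∈ [6/473, 39/473)
j=7 picked index 7: u0 ∈ [-4/473, 73/473)
j=8 picked index 7: u0 ∈ [-47/473, 30/473)
j=9 picked index 8: u0 ∈ [-13/473, 31/473)
j=10 picked index 9: u0 ∈ [-12/473, 21/473)
intersection: [6/473, 15/473)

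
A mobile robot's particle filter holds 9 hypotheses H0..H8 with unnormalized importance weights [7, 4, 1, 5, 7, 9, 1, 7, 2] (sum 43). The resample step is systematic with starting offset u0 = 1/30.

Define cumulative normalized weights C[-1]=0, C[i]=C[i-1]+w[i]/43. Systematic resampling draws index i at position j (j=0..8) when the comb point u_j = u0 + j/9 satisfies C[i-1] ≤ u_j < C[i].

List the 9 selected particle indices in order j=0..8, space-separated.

0 0 1 3 4 5 5 7 7

C = [7/43, 11/43, 12/43, 17/43, 24/43, 33/43, 34/43, 41/43, 1]
j=0: u_0=1/30 ∈ [0, 7/43) → index 0
j=1: u_1=13/90 ∈ [0, 7/43) → index 0
j=2: u_2=23/90 ∈ [7/43, 11/43) → index 1
j=3: u_3=11/30 ∈ [12/43, 17/43) → index 3
j=4: u_4=43/90 ∈ [17/43, 24/43) → index 4
j=5: u_5=53/90 ∈ [24/43, 33/43) → index 5
j=6: u_6=7/10 ∈ [24/43, 33/43) → index 5
j=7: u_7=73/90 ∈ [34/43, 41/43) → index 7
j=8: u_8=83/90 ∈ [34/43, 41/43) → index 7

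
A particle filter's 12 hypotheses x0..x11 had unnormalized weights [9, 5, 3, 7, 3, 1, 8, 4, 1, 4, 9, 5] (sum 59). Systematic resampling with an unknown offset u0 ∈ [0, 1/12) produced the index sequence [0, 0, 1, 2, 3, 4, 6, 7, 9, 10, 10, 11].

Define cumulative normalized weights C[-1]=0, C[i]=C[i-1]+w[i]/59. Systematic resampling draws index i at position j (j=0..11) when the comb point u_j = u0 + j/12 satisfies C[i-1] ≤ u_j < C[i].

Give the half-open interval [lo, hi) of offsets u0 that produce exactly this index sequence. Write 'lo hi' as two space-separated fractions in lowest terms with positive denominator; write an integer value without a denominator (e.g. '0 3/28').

5/177 9/236

C = [9/59, 14/59, 17/59, 24/59, 27/59, 28/59, 36/59, 40/59, 41/59, 45/59, 54/59, 1]
j=0 picked index 0: u0 ∈ [0, 9/59)
j=1 picked index 0: u0 ∈ [-1/12, 49/708)
j=2 picked index 1: u0 ∈ [-5/354, 25/354)
j=3 picked index 2: u0 ∈ [-3/236, 9/236)
j=4 picked index 3: u0 ∈ [-8/177, 13/177)
j=5 picked index 4: u0 ∈ [-7/708, 29/708)
j=6 picked index 6: u0 ∈ [-3/118, 13/118)
j=7 picked index 7: u0 ∈ [19/708, 67/708)
j=8 picked index 9: u0 ∈ [5/177, 17/177)
j=9 picked index 10: u0 ∈ [3/236, 39/236)
j=10 picked index 10: u0 ∈ [-25/354, 29/354)
j=11 picked index 11: u0 ∈ [-1/708, 1/12)
intersection: [5/177, 9/236)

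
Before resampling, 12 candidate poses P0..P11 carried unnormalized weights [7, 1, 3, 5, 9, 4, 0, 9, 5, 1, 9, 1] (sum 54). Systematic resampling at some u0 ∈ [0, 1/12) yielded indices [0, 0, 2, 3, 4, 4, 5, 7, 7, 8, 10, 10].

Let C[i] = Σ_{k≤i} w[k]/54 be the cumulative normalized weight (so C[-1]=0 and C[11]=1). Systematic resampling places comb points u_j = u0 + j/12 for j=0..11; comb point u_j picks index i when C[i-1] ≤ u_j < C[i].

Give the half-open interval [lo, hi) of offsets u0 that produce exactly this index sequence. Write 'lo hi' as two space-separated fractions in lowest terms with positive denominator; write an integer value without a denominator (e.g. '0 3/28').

C = [7/54, 4/27, 11/54, 8/27, 25/54, 29/54, 29/54, 19/27, 43/54, 22/27, 53/54, 1]
j=0 picked index 0: u0 ∈ [0, 7/54)
j=1 picked index 0: u0 ∈ [-1/12, 5/108)
j=2 picked index 2: u0 ∈ [-1/54, 1/27)
j=3 picked index 3: u0 ∈ [-5/108, 5/108)
j=4 picked index 4: u0 ∈ [-1/27, 7/54)
j=5 picked index 4: u0 ∈ [-13/108, 5/108)
j=6 picked index 5: u0 ∈ [-1/27, 1/27)
j=7 picked index 7: u0 ∈ [-5/108, 13/108)
j=8 picked index 7: u0 ∈ [-7/54, 1/27)
j=9 picked index 8: u0 ∈ [-5/108, 5/108)
j=10 picked index 10: u0 ∈ [-1/54, 4/27)
j=11 picked index 10: u0 ∈ [-11/108, 7/108)
intersection: [0, 1/27)

0 1/27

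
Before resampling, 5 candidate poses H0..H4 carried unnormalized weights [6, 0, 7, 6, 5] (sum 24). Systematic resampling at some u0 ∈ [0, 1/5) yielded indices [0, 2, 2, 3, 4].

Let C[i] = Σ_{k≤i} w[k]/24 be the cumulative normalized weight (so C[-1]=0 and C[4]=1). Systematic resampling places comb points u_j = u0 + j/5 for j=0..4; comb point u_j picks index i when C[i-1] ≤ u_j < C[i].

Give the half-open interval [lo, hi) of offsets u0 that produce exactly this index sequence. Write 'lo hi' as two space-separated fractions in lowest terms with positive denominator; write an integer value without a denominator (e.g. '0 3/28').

C = [1/4, 1/4, 13/24, 19/24, 1]
j=0 picked index 0: u0 ∈ [0, 1/4)
j=1 picked index 2: u0 ∈ [1/20, 41/120)
j=2 picked index 2: u0 ∈ [-3/20, 17/120)
j=3 picked index 3: u0 ∈ [-7/120, 23/120)
j=4 picked index 4: u0 ∈ [-1/120, 1/5)
intersection: [1/20, 17/120)

1/20 17/120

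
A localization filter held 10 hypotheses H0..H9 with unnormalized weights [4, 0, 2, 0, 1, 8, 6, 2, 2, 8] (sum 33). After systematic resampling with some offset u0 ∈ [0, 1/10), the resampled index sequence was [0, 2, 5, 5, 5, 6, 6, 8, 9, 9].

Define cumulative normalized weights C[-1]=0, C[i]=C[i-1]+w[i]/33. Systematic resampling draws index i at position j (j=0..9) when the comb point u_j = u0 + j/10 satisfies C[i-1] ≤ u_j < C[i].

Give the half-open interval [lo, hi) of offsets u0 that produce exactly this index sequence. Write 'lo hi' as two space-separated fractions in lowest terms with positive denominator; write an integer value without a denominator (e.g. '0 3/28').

7/330 2/55

C = [4/33, 4/33, 2/11, 2/11, 7/33, 5/11, 7/11, 23/33, 25/33, 1]
j=0 picked index 0: u0 ∈ [0, 4/33)
j=1 picked index 2: u0 ∈ [7/330, 9/110)
j=2 picked index 5: u0 ∈ [2/165, 14/55)
j=3 picked index 5: u0 ∈ [-29/330, 17/110)
j=4 picked index 5: u0 ∈ [-31/165, 3/55)
j=5 picked index 6: u0 ∈ [-1/22, 3/22)
j=6 picked index 6: u0 ∈ [-8/55, 2/55)
j=7 picked index 8: u0 ∈ [-1/330, 19/330)
j=8 picked index 9: u0 ∈ [-7/165, 1/5)
j=9 picked index 9: u0 ∈ [-47/330, 1/10)
intersection: [7/330, 2/55)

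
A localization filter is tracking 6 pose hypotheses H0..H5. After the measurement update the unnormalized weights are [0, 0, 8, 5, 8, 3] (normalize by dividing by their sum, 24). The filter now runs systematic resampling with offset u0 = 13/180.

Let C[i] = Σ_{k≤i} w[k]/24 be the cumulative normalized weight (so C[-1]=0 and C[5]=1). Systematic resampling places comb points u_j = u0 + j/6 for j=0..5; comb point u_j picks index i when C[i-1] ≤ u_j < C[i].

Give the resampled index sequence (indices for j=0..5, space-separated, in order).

C = [0, 0, 1/3, 13/24, 7/8, 1]
j=0: u_0=13/180 ∈ [0, 1/3) → index 2
j=1: u_1=43/180 ∈ [0, 1/3) → index 2
j=2: u_2=73/180 ∈ [1/3, 13/24) → index 3
j=3: u_3=103/180 ∈ [13/24, 7/8) → index 4
j=4: u_4=133/180 ∈ [13/24, 7/8) → index 4
j=5: u_5=163/180 ∈ [7/8, 1) → index 5

2 2 3 4 4 5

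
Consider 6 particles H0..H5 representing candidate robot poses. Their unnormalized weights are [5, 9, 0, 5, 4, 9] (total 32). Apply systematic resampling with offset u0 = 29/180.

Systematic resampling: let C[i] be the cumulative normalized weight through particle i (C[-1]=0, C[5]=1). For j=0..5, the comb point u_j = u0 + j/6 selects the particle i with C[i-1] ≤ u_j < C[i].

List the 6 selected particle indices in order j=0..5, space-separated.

C = [5/32, 7/16, 7/16, 19/32, 23/32, 1]
j=0: u_0=29/180 ∈ [5/32, 7/16) → index 1
j=1: u_1=59/180 ∈ [5/32, 7/16) → index 1
j=2: u_2=89/180 ∈ [7/16, 19/32) → index 3
j=3: u_3=119/180 ∈ [19/32, 23/32) → index 4
j=4: u_4=149/180 ∈ [23/32, 1) → index 5
j=5: u_5=179/180 ∈ [23/32, 1) → index 5

1 1 3 4 5 5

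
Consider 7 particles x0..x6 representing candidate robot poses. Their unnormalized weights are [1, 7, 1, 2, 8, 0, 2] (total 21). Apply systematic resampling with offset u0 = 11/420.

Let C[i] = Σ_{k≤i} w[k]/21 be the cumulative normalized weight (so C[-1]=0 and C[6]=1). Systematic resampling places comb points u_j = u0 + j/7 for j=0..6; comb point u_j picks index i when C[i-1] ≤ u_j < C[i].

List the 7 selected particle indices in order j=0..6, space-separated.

C = [1/21, 8/21, 3/7, 11/21, 19/21, 19/21, 1]
j=0: u_0=11/420 ∈ [0, 1/21) → index 0
j=1: u_1=71/420 ∈ [1/21, 8/21) → index 1
j=2: u_2=131/420 ∈ [1/21, 8/21) → index 1
j=3: u_3=191/420 ∈ [3/7, 11/21) → index 3
j=4: u_4=251/420 ∈ [11/21, 19/21) → index 4
j=5: u_5=311/420 ∈ [11/21, 19/21) → index 4
j=6: u_6=53/60 ∈ [11/21, 19/21) → index 4

0 1 1 3 4 4 4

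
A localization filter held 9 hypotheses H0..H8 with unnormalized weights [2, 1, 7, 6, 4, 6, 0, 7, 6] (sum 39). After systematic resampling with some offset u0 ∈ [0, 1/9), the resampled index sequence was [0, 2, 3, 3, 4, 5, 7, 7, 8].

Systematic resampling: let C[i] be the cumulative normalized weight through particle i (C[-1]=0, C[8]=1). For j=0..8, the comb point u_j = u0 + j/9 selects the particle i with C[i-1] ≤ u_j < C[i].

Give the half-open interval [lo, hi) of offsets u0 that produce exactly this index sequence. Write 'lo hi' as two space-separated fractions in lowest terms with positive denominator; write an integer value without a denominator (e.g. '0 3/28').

C = [2/39, 1/13, 10/39, 16/39, 20/39, 2/3, 2/3, 11/13, 1]
j=0 picked index 0: u0 ∈ [0, 2/39)
j=1 picked index 2: u0 ∈ [-4/117, 17/117)
j=2 picked index 3: u0 ∈ [4/117, 22/117)
j=3 picked index 3: u0 ∈ [-1/13, 1/13)
j=4 picked index 4: u0 ∈ [-4/117, 8/117)
j=5 picked index 5: u0 ∈ [-5/117, 1/9)
j=6 picked index 7: u0 ∈ [0, 7/39)
j=7 picked index 7: u0 ∈ [-1/9, 8/117)
j=8 picked index 8: u0 ∈ [-5/117, 1/9)
intersection: [4/117, 2/39)

4/117 2/39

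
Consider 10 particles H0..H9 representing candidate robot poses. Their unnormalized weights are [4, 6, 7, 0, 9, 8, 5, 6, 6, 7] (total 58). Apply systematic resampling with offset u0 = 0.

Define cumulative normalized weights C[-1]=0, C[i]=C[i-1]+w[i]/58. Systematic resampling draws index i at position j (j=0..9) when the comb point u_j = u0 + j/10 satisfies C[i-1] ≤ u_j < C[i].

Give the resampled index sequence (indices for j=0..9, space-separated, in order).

0 1 2 4 4 5 6 7 8 9

C = [2/29, 5/29, 17/58, 17/58, 13/29, 17/29, 39/58, 45/58, 51/58, 1]
j=0: u_0=0 ∈ [0, 2/29) → index 0
j=1: u_1=1/10 ∈ [2/29, 5/29) → index 1
j=2: u_2=1/5 ∈ [5/29, 17/58) → index 2
j=3: u_3=3/10 ∈ [17/58, 13/29) → index 4
j=4: u_4=2/5 ∈ [17/58, 13/29) → index 4
j=5: u_5=1/2 ∈ [13/29, 17/29) → index 5
j=6: u_6=3/5 ∈ [17/29, 39/58) → index 6
j=7: u_7=7/10 ∈ [39/58, 45/58) → index 7
j=8: u_8=4/5 ∈ [45/58, 51/58) → index 8
j=9: u_9=9/10 ∈ [51/58, 1) → index 9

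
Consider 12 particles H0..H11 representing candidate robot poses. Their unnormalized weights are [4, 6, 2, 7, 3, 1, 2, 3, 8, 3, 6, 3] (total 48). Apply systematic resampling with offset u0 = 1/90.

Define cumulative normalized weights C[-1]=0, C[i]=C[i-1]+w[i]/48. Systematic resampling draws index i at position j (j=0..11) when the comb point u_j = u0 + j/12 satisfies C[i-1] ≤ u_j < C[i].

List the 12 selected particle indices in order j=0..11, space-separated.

C = [1/12, 5/24, 1/4, 19/48, 11/24, 23/48, 25/48, 7/12, 3/4, 13/16, 15/16, 1]
j=0: u_0=1/90 ∈ [0, 1/12) → index 0
j=1: u_1=17/180 ∈ [1/12, 5/24) → index 1
j=2: u_2=8/45 ∈ [1/12, 5/24) → index 1
j=3: u_3=47/180 ∈ [1/4, 19/48) → index 3
j=4: u_4=31/90 ∈ [1/4, 19/48) → index 3
j=5: u_5=77/180 ∈ [19/48, 11/24) → index 4
j=6: u_6=23/45 ∈ [23/48, 25/48) → index 6
j=7: u_7=107/180 ∈ [7/12, 3/4) → index 8
j=8: u_8=61/90 ∈ [7/12, 3/4) → index 8
j=9: u_9=137/180 ∈ [3/4, 13/16) → index 9
j=10: u_10=38/45 ∈ [13/16, 15/16) → index 10
j=11: u_11=167/180 ∈ [13/16, 15/16) → index 10

0 1 1 3 3 4 6 8 8 9 10 10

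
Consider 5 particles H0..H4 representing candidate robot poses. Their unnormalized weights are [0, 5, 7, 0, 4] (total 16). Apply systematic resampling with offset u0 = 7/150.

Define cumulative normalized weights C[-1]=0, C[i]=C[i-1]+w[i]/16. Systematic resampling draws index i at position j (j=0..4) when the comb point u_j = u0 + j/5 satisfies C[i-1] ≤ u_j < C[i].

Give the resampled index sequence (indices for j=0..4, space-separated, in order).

1 1 2 2 4

C = [0, 5/16, 3/4, 3/4, 1]
j=0: u_0=7/150 ∈ [0, 5/16) → index 1
j=1: u_1=37/150 ∈ [0, 5/16) → index 1
j=2: u_2=67/150 ∈ [5/16, 3/4) → index 2
j=3: u_3=97/150 ∈ [5/16, 3/4) → index 2
j=4: u_4=127/150 ∈ [3/4, 1) → index 4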